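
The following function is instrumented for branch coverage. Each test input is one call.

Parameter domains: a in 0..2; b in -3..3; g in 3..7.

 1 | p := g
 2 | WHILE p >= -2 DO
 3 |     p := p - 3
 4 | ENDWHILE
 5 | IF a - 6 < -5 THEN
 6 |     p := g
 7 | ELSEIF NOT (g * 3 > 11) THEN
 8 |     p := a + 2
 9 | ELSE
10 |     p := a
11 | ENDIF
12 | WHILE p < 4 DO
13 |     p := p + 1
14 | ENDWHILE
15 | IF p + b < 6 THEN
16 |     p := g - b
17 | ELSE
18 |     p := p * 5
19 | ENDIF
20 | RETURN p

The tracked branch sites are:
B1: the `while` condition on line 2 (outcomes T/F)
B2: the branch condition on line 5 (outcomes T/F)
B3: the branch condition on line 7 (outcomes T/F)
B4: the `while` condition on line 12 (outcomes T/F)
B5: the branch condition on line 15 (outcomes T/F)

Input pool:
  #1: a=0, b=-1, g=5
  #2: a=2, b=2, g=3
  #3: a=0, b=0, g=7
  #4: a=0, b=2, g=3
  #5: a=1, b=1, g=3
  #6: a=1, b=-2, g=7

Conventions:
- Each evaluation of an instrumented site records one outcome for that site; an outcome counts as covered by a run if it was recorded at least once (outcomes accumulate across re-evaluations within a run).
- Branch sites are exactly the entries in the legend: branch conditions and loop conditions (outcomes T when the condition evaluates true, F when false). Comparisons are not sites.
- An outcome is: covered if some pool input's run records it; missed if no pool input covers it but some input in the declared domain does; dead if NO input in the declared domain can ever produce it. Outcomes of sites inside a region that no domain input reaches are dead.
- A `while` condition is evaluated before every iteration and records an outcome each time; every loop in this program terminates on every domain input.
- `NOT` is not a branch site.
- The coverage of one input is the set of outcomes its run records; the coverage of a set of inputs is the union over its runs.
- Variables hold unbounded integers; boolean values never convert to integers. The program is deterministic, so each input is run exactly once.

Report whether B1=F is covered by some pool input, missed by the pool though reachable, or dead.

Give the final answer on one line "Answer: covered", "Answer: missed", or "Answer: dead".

B1=F is recorded by pool input(s) 1, 2, 3, 4, 5, 6 -> covered

Answer: covered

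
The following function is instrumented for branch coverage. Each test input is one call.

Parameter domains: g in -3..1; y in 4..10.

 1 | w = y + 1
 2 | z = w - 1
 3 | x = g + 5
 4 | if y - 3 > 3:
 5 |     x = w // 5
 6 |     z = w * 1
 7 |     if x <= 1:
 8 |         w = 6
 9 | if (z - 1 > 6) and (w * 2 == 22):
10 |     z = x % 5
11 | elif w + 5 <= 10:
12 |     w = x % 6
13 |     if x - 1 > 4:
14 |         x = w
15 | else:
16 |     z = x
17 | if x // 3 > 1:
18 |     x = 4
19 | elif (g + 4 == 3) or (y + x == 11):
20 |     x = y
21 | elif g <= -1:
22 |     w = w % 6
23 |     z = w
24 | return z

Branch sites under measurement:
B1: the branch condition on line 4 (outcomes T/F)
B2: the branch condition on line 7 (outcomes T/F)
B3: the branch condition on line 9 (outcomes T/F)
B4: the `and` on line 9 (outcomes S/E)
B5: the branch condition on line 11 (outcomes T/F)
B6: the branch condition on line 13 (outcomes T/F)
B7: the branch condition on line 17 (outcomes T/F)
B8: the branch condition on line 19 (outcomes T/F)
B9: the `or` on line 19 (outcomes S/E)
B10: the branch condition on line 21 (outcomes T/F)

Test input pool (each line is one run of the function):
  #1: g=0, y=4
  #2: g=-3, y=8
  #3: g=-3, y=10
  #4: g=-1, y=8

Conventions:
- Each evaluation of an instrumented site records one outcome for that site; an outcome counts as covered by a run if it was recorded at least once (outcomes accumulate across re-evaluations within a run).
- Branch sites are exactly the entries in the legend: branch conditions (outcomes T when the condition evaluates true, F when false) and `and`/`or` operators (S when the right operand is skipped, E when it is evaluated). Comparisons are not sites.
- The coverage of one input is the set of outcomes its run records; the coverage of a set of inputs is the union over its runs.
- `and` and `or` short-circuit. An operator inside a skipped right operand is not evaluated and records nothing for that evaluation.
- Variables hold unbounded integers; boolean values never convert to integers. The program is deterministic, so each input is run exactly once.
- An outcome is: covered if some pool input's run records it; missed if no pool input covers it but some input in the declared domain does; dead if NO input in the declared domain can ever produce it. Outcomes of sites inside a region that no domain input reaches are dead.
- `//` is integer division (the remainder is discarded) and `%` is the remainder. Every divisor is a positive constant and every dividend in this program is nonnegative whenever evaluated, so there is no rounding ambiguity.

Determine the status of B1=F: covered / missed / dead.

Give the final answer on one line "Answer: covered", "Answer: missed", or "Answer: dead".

B1=F is recorded by pool input(s) 1 -> covered

Answer: covered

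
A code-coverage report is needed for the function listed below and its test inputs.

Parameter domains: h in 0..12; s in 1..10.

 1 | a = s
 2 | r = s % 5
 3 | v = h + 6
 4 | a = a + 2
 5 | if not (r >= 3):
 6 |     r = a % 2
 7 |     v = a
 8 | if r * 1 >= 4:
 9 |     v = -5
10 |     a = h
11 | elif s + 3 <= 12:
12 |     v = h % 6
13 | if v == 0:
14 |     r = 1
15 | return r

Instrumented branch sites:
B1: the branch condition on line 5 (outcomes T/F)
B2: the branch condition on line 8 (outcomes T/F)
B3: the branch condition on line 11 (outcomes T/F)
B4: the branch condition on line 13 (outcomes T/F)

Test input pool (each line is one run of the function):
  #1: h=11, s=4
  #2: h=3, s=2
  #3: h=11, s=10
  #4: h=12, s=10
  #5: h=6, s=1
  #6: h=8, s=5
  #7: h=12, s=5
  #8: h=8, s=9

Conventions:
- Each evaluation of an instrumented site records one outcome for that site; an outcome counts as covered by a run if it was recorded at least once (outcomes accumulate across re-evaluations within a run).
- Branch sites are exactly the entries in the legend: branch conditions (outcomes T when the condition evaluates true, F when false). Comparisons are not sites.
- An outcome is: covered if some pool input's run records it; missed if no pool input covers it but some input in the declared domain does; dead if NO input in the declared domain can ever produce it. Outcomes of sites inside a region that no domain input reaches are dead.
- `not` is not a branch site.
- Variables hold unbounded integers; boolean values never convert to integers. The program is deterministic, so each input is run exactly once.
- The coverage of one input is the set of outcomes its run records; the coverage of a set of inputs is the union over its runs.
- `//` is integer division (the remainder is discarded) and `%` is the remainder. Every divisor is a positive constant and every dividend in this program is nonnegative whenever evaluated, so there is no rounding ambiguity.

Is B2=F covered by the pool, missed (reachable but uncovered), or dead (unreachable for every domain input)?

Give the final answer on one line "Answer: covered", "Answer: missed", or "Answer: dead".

B2=F is recorded by pool input(s) 2, 3, 4, 5, 6, 7 -> covered

Answer: covered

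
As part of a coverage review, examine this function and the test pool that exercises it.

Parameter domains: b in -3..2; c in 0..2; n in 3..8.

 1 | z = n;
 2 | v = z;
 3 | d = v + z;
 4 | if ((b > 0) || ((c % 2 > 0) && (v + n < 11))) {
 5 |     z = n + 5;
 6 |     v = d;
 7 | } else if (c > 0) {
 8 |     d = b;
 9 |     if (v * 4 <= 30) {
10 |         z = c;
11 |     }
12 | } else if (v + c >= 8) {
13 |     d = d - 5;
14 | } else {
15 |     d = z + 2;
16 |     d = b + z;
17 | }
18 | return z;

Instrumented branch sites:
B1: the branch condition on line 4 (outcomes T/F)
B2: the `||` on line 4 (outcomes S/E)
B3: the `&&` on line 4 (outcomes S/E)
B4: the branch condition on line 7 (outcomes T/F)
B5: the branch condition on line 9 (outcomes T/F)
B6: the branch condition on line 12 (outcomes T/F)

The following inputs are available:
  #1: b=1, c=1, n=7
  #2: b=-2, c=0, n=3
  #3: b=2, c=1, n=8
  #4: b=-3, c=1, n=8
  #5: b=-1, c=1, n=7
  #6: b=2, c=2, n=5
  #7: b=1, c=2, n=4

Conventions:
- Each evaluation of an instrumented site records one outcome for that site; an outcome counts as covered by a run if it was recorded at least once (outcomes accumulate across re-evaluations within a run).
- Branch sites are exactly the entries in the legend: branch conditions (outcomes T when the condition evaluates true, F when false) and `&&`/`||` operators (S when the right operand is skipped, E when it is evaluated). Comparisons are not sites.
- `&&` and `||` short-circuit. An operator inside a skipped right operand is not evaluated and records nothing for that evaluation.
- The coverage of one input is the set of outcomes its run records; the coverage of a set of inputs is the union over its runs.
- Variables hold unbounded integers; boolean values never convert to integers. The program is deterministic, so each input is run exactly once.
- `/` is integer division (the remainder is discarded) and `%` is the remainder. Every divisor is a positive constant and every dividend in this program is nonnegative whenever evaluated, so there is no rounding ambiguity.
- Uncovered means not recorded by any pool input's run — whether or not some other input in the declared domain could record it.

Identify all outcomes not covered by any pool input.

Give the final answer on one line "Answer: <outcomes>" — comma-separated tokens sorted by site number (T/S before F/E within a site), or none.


#1 (b=1, c=1, n=7) -> B2->S, B1->T; covered: B1=T, B2=S
#2 (b=-2, c=0, n=3) -> B2->E, B3->S, B1->F, B4->F, B6->F; covered: B1=F, B2=E, B3=S, B4=F, B6=F
#3 (b=2, c=1, n=8) -> B2->S, B1->T; covered: B1=T, B2=S
#4 (b=-3, c=1, n=8) -> B2->E, B3->E, B1->F, B4->T, B5->F; covered: B1=F, B2=E, B3=E, B4=T, B5=F
#5 (b=-1, c=1, n=7) -> B2->E, B3->E, B1->F, B4->T, B5->T; covered: B1=F, B2=E, B3=E, B4=T, B5=T
#6 (b=2, c=2, n=5) -> B2->S, B1->T; covered: B1=T, B2=S
#7 (b=1, c=2, n=4) -> B2->S, B1->T; covered: B1=T, B2=S
union over the pool: B1=T, B1=F, B2=S, B2=E, B3=S, B3=E, B4=T, B4=F, B5=T, B5=F, B6=F
uncovered (1 of 12): B6=T
Answer: B6=T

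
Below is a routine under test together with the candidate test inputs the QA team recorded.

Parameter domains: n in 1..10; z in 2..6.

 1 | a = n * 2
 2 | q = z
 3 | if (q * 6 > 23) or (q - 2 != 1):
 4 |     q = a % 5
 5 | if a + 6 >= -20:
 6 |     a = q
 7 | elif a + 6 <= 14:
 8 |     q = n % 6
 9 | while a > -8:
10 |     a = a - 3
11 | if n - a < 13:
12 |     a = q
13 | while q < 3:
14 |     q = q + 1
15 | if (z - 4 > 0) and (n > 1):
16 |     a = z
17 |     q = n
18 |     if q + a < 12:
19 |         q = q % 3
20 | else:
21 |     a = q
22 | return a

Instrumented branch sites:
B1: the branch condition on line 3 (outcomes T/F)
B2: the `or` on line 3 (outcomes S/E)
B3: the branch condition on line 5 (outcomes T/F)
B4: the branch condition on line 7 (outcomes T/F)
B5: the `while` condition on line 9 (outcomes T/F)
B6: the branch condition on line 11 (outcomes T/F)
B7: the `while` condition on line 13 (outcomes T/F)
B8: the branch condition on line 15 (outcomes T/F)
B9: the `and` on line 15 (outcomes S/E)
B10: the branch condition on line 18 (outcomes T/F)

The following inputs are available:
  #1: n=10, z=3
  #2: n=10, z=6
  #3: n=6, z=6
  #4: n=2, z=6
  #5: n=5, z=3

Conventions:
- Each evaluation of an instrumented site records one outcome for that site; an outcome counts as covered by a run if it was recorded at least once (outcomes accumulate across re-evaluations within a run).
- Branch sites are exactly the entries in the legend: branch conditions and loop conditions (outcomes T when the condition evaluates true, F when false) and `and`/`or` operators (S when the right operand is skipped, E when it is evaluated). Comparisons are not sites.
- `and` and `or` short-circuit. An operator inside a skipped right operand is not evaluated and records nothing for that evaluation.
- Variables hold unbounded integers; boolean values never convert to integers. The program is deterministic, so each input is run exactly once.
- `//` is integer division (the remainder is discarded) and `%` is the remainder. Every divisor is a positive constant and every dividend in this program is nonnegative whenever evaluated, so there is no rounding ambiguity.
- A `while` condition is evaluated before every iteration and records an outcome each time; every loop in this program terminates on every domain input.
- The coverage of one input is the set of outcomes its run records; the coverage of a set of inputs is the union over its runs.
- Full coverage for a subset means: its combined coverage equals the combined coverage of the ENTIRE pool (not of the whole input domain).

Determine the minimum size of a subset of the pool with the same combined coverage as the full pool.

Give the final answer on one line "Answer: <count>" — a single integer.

input #1, n=10, z=3: events B2->E, B1->F, B3->T, B5->T, B5->T, B5->T, B5->T, B5->F, B6->F, B7->F, B9->S, B8->F; outcomes B1=F, B2=E, B3=T, B5=T, B5=F, B6=F, B7=F, B8=F, B9=S
input #2, n=10, z=6: events B2->S, B1->T, B3->T, B5->T, B5->T, B5->T, B5->F, B6->F, B7->T, B7->T, B7->T, B7->F, B9->E, B8->T, ...; outcomes B1=T, B2=S, B3=T, B5=T, B5=F, B6=F, B7=T, B7=F, B8=T, B9=E, B10=F
input #3, n=6, z=6: events B2->S, B1->T, B3->T, B5->T, B5->T, B5->T, B5->T, B5->F, B6->F, B7->T, B7->F, B9->E, B8->T, B10->F; outcomes B1=T, B2=S, B3=T, B5=T, B5=F, B6=F, B7=T, B7=F, B8=T, B9=E, B10=F
input #4, n=2, z=6: events B2->S, B1->T, B3->T, B5->T, B5->T, B5->T, B5->T, B5->F, B6->T, B7->F, B9->E, B8->T, B10->T; outcomes B1=T, B2=S, B3=T, B5=T, B5=F, B6=T, B7=F, B8=T, B9=E, B10=T
input #5, n=5, z=3: events B2->E, B1->F, B3->T, B5->T, B5->T, B5->T, B5->T, B5->F, B6->F, B7->F, B9->S, B8->F; outcomes B1=F, B2=E, B3=T, B5=T, B5=F, B6=F, B7=F, B8=F, B9=S
union over all inputs: B1=T, B1=F, B2=S, B2=E, B3=T, B5=T, B5=F, B6=T, B6=F, B7=T, B7=F, B8=T, B8=F, B9=S, B9=E, B10=T, B10=F (17 outcomes)
size 1 is not enough: best union over all size-1 subsets is 11/17
size 2 is not enough: best union over all size-2 subsets is 15/17
inputs {1, 2, 4} (size 3) cover everything; no size-3 subset with a lexicographically smaller index list covers all 17

Answer: 3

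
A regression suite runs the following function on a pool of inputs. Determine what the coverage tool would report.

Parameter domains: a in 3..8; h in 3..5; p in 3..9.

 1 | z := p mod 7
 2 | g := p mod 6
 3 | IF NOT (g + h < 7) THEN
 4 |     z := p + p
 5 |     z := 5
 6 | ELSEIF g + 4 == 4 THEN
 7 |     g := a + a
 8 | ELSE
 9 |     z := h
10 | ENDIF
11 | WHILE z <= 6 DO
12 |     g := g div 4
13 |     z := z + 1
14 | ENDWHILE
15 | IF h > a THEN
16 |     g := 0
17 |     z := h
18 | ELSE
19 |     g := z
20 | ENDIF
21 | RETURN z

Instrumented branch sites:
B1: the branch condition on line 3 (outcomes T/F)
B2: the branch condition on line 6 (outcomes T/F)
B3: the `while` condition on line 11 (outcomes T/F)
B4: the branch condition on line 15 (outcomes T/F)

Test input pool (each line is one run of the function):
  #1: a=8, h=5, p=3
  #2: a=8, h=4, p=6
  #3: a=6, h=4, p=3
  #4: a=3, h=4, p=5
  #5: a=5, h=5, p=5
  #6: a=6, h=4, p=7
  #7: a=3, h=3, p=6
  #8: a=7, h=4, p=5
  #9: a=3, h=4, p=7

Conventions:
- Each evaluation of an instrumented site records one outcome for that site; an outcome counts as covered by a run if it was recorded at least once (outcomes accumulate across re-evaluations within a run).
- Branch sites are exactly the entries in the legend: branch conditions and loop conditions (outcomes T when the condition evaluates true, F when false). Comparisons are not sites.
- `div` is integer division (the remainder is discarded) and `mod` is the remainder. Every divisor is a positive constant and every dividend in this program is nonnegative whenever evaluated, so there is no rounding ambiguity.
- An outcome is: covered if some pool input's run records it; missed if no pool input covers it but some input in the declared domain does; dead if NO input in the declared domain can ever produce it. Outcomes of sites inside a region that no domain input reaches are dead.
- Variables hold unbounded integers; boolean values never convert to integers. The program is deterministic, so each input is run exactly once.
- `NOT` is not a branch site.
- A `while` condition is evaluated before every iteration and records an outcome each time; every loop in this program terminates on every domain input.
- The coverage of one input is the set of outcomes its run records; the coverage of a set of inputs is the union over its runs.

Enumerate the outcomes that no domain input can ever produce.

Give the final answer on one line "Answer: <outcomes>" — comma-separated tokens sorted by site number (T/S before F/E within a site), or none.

exhaustive pass over the 126-input domain:
  reachable outcomes have witnesses, e.g. B1=T (e.g. a=3, h=3, p=4), B1=F (e.g. a=3, h=3, p=3), B2=T (e.g. a=3, h=3, p=6), B2=F (e.g. a=3, h=3, p=3)

Answer: none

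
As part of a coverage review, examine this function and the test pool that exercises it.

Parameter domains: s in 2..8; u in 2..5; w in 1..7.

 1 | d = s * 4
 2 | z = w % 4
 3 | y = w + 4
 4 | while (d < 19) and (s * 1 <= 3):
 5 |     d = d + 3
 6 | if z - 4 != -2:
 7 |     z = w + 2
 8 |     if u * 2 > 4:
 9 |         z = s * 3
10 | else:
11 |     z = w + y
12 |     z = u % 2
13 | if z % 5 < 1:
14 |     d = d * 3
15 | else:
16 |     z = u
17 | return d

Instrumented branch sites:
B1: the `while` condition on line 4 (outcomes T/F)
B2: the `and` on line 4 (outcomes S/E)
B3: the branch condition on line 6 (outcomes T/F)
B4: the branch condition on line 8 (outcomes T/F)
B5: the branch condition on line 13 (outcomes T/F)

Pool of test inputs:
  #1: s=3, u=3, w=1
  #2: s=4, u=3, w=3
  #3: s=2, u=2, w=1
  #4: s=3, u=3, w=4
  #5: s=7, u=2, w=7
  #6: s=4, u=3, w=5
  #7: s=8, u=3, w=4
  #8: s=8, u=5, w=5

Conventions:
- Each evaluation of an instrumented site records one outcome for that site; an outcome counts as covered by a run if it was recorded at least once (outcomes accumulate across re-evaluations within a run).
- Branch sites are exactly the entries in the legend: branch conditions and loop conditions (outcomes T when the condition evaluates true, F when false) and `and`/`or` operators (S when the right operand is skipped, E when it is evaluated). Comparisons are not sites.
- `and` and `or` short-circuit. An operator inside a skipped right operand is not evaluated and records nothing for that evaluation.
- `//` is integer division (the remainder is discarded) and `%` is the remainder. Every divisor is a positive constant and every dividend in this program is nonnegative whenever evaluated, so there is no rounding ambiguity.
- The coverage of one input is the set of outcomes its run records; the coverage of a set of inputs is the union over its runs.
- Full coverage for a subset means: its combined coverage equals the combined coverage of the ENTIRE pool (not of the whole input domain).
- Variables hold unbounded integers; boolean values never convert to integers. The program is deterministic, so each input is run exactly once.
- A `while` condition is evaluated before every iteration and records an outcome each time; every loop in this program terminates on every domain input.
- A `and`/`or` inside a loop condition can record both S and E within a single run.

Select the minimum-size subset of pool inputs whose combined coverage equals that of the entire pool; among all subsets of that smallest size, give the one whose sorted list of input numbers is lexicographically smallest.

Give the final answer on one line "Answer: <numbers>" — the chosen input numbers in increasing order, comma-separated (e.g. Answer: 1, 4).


input #1, s=3, u=3, w=1: events B2->E, B1->T, B2->E, B1->T, B2->E, B1->T, B2->S, B1->F, B3->T, B4->T, B5->F; outcomes B1=T, B1=F, B2=S, B2=E, B3=T, B4=T, B5=F
input #2, s=4, u=3, w=3: events B2->E, B1->F, B3->T, B4->T, B5->F; outcomes B1=F, B2=E, B3=T, B4=T, B5=F
input #3, s=2, u=2, w=1: events B2->E, B1->T, B2->E, B1->T, B2->E, B1->T, B2->E, B1->T, B2->S, B1->F, B3->T, B4->F, B5->F; outcomes B1=T, B1=F, B2=S, B2=E, B3=T, B4=F, B5=F
input #4, s=3, u=3, w=4: events B2->E, B1->T, B2->E, B1->T, B2->E, B1->T, B2->S, B1->F, B3->T, B4->T, B5->F; outcomes B1=T, B1=F, B2=S, B2=E, B3=T, B4=T, B5=F
input #5, s=7, u=2, w=7: events B2->S, B1->F, B3->T, B4->F, B5->F; outcomes B1=F, B2=S, B3=T, B4=F, B5=F
input #6, s=4, u=3, w=5: events B2->E, B1->F, B3->T, B4->T, B5->F; outcomes B1=F, B2=E, B3=T, B4=T, B5=F
input #7, s=8, u=3, w=4: events B2->S, B1->F, B3->T, B4->T, B5->F; outcomes B1=F, B2=S, B3=T, B4=T, B5=F
input #8, s=8, u=5, w=5: events B2->S, B1->F, B3->T, B4->T, B5->F; outcomes B1=F, B2=S, B3=T, B4=T, B5=F
pool-wide coverage (8 outcomes): B1=T, B1=F, B2=S, B2=E, B3=T, B4=T, B4=F, B5=F
no size-1 subset reaches all 8 outcomes (best union: 7/8)
size 2: inputs {1, 3} cover all 8 outcomes, and no lexicographically smaller subset of this size does
Answer: 1, 3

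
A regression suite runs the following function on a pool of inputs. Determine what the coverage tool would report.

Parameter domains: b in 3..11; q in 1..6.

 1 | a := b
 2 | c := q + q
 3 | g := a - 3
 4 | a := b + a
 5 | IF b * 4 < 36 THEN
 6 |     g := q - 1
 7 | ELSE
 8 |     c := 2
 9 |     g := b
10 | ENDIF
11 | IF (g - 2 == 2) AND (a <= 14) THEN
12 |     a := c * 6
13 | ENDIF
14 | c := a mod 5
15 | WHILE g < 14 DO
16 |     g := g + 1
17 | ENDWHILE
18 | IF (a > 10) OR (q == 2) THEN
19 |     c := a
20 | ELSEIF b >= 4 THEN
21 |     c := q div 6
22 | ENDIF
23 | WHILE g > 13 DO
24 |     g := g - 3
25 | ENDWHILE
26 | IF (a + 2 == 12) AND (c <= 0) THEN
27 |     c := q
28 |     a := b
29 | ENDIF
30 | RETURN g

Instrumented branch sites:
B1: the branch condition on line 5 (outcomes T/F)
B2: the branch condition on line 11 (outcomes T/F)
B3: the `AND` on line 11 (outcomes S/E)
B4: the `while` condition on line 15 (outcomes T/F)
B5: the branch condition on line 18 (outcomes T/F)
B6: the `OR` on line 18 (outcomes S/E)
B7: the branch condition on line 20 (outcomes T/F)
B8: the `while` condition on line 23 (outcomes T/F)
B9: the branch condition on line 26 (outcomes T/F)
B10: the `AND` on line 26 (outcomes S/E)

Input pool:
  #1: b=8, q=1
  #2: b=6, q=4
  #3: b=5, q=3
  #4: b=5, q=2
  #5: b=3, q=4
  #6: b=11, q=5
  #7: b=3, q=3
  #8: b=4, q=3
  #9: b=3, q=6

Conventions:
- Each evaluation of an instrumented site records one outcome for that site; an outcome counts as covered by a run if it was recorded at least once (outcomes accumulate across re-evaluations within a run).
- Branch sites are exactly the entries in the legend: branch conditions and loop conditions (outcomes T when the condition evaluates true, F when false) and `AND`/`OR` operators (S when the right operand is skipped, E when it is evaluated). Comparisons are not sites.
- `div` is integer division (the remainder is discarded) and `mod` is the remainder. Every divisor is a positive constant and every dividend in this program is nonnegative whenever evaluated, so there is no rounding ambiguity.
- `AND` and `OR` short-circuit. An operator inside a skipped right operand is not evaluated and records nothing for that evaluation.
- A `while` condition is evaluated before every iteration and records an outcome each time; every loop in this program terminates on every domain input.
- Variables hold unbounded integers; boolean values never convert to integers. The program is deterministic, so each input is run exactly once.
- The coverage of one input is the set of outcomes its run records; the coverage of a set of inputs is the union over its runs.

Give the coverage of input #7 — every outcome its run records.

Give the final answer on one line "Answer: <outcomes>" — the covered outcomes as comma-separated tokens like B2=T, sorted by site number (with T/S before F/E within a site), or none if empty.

Simulating input #7 (b=3, q=3) step by step:
  B1->T, B3->S, B2->F, B4->T, B4->T, B4->T, B4->T, B4->T, B4->T, B4->T
  B4->T, B4->T, B4->T, B4->T, B4->T, B4->F, B6->E, B5->F, B7->F, B8->T
  B8->F, B10->S, B9->F
distinct outcomes covered: B1=T, B2=F, B3=S, B4=T, B4=F, B5=F, B6=E, B7=F, B8=T, B8=F, B9=F, B10=S

Answer: B1=T, B2=F, B3=S, B4=T, B4=F, B5=F, B6=E, B7=F, B8=T, B8=F, B9=F, B10=S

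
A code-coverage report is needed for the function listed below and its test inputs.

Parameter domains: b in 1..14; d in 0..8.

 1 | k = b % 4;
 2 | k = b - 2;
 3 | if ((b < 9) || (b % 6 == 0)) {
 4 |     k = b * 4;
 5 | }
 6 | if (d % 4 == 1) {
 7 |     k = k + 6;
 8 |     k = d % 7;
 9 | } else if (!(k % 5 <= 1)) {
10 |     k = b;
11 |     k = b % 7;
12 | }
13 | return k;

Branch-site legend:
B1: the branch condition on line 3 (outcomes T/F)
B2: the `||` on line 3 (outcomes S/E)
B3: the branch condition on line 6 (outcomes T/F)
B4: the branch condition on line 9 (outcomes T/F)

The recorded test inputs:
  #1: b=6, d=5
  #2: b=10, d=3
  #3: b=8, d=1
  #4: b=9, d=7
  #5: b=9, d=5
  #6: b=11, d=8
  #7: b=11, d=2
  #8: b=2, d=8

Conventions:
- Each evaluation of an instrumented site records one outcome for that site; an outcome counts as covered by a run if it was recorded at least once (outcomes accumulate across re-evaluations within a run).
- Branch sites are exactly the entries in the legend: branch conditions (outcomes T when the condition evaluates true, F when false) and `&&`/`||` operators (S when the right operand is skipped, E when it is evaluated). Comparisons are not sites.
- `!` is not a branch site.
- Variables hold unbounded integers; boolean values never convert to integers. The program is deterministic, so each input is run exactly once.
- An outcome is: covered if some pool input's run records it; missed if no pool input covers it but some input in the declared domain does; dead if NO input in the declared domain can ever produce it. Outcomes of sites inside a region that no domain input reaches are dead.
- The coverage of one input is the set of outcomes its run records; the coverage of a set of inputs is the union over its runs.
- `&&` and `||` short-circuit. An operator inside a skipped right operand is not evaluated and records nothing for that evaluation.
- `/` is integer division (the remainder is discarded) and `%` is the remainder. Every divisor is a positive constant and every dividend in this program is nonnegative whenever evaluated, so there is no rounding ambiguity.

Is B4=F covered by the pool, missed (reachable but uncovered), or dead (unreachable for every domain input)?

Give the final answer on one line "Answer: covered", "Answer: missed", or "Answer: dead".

no pool input records B4=F
but domain input (b=4, d=0) does record it -> reachable, so missed

Answer: missed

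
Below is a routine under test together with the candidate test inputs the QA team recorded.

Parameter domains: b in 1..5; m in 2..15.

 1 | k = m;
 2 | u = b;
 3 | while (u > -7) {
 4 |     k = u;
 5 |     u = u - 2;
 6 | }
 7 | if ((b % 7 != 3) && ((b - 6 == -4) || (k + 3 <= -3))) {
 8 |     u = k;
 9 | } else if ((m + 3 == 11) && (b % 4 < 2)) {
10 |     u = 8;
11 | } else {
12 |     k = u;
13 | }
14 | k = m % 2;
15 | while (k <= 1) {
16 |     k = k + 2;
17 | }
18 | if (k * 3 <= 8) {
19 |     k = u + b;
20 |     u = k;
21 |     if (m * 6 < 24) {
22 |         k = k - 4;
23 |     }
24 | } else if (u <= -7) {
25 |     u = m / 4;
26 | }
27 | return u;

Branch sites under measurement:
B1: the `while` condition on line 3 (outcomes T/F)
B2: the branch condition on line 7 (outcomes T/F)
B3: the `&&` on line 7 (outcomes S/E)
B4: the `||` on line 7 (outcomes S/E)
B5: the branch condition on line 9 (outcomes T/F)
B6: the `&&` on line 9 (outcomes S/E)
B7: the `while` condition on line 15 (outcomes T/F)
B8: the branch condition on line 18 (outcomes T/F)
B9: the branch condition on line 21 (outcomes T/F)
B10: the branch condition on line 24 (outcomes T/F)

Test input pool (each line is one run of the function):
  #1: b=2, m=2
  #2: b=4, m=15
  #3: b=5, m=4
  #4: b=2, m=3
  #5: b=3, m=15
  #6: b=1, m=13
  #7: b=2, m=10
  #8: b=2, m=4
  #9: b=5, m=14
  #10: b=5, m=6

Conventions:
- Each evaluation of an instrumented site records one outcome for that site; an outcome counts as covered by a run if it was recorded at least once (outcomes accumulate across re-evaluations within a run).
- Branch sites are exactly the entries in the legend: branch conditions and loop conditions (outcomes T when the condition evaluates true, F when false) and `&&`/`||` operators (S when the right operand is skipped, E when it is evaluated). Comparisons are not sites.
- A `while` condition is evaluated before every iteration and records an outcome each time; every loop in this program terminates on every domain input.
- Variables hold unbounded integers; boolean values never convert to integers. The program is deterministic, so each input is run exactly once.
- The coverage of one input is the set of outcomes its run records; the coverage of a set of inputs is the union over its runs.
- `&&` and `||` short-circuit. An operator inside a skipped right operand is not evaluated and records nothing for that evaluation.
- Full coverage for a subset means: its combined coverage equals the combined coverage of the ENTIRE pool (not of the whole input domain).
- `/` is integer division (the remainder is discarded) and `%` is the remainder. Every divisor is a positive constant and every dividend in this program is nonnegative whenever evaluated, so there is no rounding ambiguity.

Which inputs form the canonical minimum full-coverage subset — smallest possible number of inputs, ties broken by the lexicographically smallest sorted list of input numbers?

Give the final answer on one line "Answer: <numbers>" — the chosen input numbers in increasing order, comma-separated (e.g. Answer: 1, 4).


input #1, b=2, m=2: events B1->T, B1->T, B1->T, B1->T, B1->T, B1->F, B3->E, B4->S, B2->T, B7->T, B7->F, B8->T, B9->T; outcomes B1=T, B1=F, B2=T, B3=E, B4=S, B7=T, B7=F, B8=T, B9=T
input #2, b=4, m=15: events B1->T, B1->T, B1->T, B1->T, B1->T, B1->T, B1->F, B3->E, B4->E, B2->T, B7->T, B7->F, B8->F, B10->F; outcomes B1=T, B1=F, B2=T, B3=E, B4=E, B7=T, B7=F, B8=F, B10=F
input #3, b=5, m=4: events B1->T, B1->T, B1->T, B1->T, B1->T, B1->T, B1->F, B3->E, B4->E, B2->F, B6->S, B5->F, B7->T, B7->F, ...; outcomes B1=T, B1=F, B2=F, B3=E, B4=E, B5=F, B6=S, B7=T, B7=F, B8=T, B9=F
input #4, b=2, m=3: events B1->T, B1->T, B1->T, B1->T, B1->T, B1->F, B3->E, B4->S, B2->T, B7->T, B7->F, B8->F, B10->F; outcomes B1=T, B1=F, B2=T, B3=E, B4=S, B7=T, B7=F, B8=F, B10=F
input #5, b=3, m=15: events B1->T, B1->T, B1->T, B1->T, B1->T, B1->F, B3->S, B2->F, B6->S, B5->F, B7->T, B7->F, B8->F, B10->T; outcomes B1=T, B1=F, B2=F, B3=S, B5=F, B6=S, B7=T, B7=F, B8=F, B10=T
input #6, b=1, m=13: events B1->T, B1->T, B1->T, B1->T, B1->F, B3->E, B4->E, B2->F, B6->S, B5->F, B7->T, B7->F, B8->F, B10->T; outcomes B1=T, B1=F, B2=F, B3=E, B4=E, B5=F, B6=S, B7=T, B7=F, B8=F, B10=T
input #7, b=2, m=10: events B1->T, B1->T, B1->T, B1->T, B1->T, B1->F, B3->E, B4->S, B2->T, B7->T, B7->F, B8->T, B9->F; outcomes B1=T, B1=F, B2=T, B3=E, B4=S, B7=T, B7=F, B8=T, B9=F
input #8, b=2, m=4: events B1->T, B1->T, B1->T, B1->T, B1->T, B1->F, B3->E, B4->S, B2->T, B7->T, B7->F, B8->T, B9->F; outcomes B1=T, B1=F, B2=T, B3=E, B4=S, B7=T, B7=F, B8=T, B9=F
input #9, b=5, m=14: events B1->T, B1->T, B1->T, B1->T, B1->T, B1->T, B1->F, B3->E, B4->E, B2->F, B6->S, B5->F, B7->T, B7->F, ...; outcomes B1=T, B1=F, B2=F, B3=E, B4=E, B5=F, B6=S, B7=T, B7=F, B8=T, B9=F
input #10, b=5, m=6: events B1->T, B1->T, B1->T, B1->T, B1->T, B1->T, B1->F, B3->E, B4->E, B2->F, B6->S, B5->F, B7->T, B7->F, ...; outcomes B1=T, B1=F, B2=F, B3=E, B4=E, B5=F, B6=S, B7=T, B7=F, B8=T, B9=F
union over all inputs: B1=T, B1=F, B2=T, B2=F, B3=S, B3=E, B4=S, B4=E, B5=F, B6=S, B7=T, B7=F, B8=T, B8=F, B9=T, B9=F, B10=T, B10=F (18 outcomes)
size 1 is not enough: best union over all size-1 subsets is 11/18
size 2 is not enough: best union over all size-2 subsets is 15/18
size 3 is not enough: best union over all size-3 subsets is 17/18
inputs {1, 2, 3, 5} (size 4) cover everything; no size-4 subset with a lexicographically smaller index list covers all 18
Answer: 1, 2, 3, 5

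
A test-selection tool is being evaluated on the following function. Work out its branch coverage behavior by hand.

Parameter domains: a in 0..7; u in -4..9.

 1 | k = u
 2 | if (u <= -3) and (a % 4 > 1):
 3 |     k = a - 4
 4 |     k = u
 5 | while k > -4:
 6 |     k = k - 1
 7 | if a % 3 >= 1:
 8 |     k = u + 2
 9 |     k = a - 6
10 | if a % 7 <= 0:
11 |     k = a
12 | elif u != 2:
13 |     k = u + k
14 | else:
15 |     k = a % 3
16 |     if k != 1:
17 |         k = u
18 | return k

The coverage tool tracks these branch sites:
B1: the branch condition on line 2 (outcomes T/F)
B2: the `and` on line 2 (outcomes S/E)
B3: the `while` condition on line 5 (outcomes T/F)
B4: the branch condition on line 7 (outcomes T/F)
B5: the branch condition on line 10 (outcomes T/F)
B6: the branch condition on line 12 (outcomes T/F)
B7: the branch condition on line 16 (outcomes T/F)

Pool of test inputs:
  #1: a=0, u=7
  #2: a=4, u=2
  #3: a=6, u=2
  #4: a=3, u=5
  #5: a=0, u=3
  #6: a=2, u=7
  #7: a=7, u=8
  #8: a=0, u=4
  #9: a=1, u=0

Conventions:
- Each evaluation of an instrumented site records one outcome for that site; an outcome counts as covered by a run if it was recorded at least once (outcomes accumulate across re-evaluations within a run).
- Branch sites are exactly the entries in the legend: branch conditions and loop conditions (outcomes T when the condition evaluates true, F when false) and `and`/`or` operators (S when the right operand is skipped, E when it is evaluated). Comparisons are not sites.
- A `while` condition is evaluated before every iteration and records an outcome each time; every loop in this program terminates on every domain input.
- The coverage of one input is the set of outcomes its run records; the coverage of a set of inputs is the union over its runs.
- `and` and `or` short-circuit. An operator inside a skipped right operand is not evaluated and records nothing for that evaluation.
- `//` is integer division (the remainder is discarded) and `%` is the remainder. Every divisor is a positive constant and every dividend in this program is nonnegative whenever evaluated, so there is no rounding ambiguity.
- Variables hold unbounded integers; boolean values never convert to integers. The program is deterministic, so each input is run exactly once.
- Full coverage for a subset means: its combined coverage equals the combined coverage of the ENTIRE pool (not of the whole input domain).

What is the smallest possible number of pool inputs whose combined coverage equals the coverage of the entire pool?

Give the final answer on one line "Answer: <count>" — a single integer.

test 1 (a=0, u=7) fires B2->S, B1->F, B3->T, B3->T, B3->T, B3->T, B3->T, B3->T, B3->T, B3->T, B3->T, B3->T, B3->T, B3->F, ...; hits B1=F, B2=S, B3=T, B3=F, B4=F, B5=T
test 2 (a=4, u=2) fires B2->S, B1->F, B3->T, B3->T, B3->T, B3->T, B3->T, B3->T, B3->F, B4->T, B5->F, B6->F, B7->F; hits B1=F, B2=S, B3=T, B3=F, B4=T, B5=F, B6=F, B7=F
test 3 (a=6, u=2) fires B2->S, B1->F, B3->T, B3->T, B3->T, B3->T, B3->T, B3->T, B3->F, B4->F, B5->F, B6->F, B7->T; hits B1=F, B2=S, B3=T, B3=F, B4=F, B5=F, B6=F, B7=T
test 4 (a=3, u=5) fires B2->S, B1->F, B3->T, B3->T, B3->T, B3->T, B3->T, B3->T, B3->T, B3->T, B3->T, B3->F, B4->F, B5->F, ...; hits B1=F, B2=S, B3=T, B3=F, B4=F, B5=F, B6=T
test 5 (a=0, u=3) fires B2->S, B1->F, B3->T, B3->T, B3->T, B3->T, B3->T, B3->T, B3->T, B3->F, B4->F, B5->T; hits B1=F, B2=S, B3=T, B3=F, B4=F, B5=T
test 6 (a=2, u=7) fires B2->S, B1->F, B3->T, B3->T, B3->T, B3->T, B3->T, B3->T, B3->T, B3->T, B3->T, B3->T, B3->T, B3->F, ...; hits B1=F, B2=S, B3=T, B3=F, B4=T, B5=F, B6=T
test 7 (a=7, u=8) fires B2->S, B1->F, B3->T, B3->T, B3->T, B3->T, B3->T, B3->T, B3->T, B3->T, B3->T, B3->T, B3->T, B3->T, ...; hits B1=F, B2=S, B3=T, B3=F, B4=T, B5=T
test 8 (a=0, u=4) fires B2->S, B1->F, B3->T, B3->T, B3->T, B3->T, B3->T, B3->T, B3->T, B3->T, B3->F, B4->F, B5->T; hits B1=F, B2=S, B3=T, B3=F, B4=F, B5=T
test 9 (a=1, u=0) fires B2->S, B1->F, B3->T, B3->T, B3->T, B3->T, B3->F, B4->T, B5->F, B6->T; hits B1=F, B2=S, B3=T, B3=F, B4=T, B5=F, B6=T
pool-wide coverage (12 outcomes): B1=F, B2=S, B3=T, B3=F, B4=T, B4=F, B5=T, B5=F, B6=T, B6=F, B7=T, B7=F
checked all size-1 subsets: none covers 12 outcomes (max 8/12)
checked all size-2 subsets: none covers 12 outcomes (max 10/12)
checked all size-3 subsets: none covers 12 outcomes (max 11/12)
the canonical winner is {1, 2, 3, 4}: size 4, full 12-outcome coverage, earliest index list among size-4 covers

Answer: 4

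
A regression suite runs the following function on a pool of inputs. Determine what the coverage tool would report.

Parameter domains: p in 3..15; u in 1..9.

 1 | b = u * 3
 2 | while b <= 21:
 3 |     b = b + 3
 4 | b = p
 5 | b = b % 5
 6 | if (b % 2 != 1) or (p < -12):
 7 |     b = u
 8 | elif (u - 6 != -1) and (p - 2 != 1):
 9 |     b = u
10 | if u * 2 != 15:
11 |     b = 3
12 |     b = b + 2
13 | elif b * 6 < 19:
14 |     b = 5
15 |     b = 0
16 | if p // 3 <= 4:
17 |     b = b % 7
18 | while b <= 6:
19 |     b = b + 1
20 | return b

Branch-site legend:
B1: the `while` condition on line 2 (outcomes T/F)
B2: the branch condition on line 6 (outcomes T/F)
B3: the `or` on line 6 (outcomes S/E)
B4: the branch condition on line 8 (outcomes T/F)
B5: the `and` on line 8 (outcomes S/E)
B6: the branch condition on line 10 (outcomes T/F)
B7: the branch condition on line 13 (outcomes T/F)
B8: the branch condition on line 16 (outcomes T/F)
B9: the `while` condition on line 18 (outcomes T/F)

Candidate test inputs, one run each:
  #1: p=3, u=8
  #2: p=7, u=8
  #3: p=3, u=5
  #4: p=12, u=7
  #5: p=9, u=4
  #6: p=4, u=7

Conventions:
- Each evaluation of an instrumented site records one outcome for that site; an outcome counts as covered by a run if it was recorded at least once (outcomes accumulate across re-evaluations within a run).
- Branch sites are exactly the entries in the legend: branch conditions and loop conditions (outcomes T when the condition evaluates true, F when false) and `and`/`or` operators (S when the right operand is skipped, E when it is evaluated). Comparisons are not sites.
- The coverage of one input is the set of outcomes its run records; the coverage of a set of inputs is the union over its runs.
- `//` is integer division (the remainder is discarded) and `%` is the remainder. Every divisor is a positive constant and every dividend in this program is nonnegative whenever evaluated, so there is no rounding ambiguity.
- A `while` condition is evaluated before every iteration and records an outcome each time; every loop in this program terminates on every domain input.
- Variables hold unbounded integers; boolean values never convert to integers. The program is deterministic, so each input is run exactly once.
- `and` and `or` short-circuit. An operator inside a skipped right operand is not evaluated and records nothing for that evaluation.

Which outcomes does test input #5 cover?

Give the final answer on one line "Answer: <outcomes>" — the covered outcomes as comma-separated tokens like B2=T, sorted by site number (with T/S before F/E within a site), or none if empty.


Simulating input #5 (p=9, u=4) step by step:
  B1->T, B1->T, B1->T, B1->T, B1->F, B3->S, B2->T, B6->T, B8->T, B9->T
  B9->T, B9->F
collecting distinct outcomes: B1=T, B1=F, B2=T, B3=S, B6=T, B8=T, B9=T, B9=F
Answer: B1=T, B1=F, B2=T, B3=S, B6=T, B8=T, B9=T, B9=F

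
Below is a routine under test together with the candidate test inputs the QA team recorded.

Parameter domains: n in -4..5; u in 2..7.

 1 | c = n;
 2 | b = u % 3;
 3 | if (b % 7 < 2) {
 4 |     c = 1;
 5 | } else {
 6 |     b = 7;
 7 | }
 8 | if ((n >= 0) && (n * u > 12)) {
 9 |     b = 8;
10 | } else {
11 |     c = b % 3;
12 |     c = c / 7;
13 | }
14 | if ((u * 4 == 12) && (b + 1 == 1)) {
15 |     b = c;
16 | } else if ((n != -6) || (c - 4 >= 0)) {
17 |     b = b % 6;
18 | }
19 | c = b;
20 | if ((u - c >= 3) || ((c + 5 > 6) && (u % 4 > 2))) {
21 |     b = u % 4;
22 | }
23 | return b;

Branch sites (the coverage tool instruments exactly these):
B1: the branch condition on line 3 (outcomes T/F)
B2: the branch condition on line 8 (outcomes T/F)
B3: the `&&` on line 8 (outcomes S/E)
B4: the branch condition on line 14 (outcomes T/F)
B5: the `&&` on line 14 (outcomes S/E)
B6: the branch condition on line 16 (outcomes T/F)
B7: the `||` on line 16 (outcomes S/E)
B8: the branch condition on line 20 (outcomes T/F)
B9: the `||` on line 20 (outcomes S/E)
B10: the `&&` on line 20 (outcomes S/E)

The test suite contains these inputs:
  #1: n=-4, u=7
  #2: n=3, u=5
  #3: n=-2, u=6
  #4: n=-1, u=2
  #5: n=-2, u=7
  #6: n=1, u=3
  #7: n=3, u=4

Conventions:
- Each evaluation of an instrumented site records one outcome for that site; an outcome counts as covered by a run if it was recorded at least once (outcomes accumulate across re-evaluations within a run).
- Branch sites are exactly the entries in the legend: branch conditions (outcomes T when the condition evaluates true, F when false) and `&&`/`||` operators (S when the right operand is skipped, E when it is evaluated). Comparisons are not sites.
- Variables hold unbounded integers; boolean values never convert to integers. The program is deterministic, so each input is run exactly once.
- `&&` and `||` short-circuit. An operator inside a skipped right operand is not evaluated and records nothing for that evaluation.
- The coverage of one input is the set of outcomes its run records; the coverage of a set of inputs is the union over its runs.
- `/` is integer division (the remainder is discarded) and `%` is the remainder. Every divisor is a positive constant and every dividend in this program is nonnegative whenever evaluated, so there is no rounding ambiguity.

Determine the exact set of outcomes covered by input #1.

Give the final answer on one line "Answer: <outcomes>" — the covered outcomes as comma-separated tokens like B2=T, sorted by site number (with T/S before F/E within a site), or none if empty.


Simulating input #1 (n=-4, u=7) step by step:
  B1->T, B3->S, B2->F, B5->S, B4->F, B7->S, B6->T, B9->S, B8->T
distinct outcomes covered: B1=T, B2=F, B3=S, B4=F, B5=S, B6=T, B7=S, B8=T, B9=S
Answer: B1=T, B2=F, B3=S, B4=F, B5=S, B6=T, B7=S, B8=T, B9=S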